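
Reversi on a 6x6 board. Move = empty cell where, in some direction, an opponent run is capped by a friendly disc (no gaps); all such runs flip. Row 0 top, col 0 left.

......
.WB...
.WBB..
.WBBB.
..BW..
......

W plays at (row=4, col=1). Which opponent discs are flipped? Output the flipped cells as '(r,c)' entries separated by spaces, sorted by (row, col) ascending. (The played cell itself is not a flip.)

Dir NW: first cell '.' (not opp) -> no flip
Dir N: first cell 'W' (not opp) -> no flip
Dir NE: opp run (3,2) (2,3), next='.' -> no flip
Dir W: first cell '.' (not opp) -> no flip
Dir E: opp run (4,2) capped by W -> flip
Dir SW: first cell '.' (not opp) -> no flip
Dir S: first cell '.' (not opp) -> no flip
Dir SE: first cell '.' (not opp) -> no flip

Answer: (4,2)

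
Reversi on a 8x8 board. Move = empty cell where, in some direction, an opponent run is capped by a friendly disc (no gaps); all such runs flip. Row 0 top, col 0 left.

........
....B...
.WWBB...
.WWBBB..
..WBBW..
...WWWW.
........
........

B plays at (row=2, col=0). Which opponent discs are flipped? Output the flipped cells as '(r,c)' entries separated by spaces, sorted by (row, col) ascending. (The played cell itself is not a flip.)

Answer: (2,1) (2,2)

Derivation:
Dir NW: edge -> no flip
Dir N: first cell '.' (not opp) -> no flip
Dir NE: first cell '.' (not opp) -> no flip
Dir W: edge -> no flip
Dir E: opp run (2,1) (2,2) capped by B -> flip
Dir SW: edge -> no flip
Dir S: first cell '.' (not opp) -> no flip
Dir SE: opp run (3,1) (4,2) (5,3), next='.' -> no flip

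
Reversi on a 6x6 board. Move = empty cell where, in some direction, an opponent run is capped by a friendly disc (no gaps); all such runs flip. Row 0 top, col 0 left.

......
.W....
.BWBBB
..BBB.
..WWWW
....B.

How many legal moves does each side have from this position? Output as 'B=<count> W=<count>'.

-- B to move --
(0,0): flips 2 -> legal
(0,1): flips 1 -> legal
(0,2): no bracket -> illegal
(1,0): no bracket -> illegal
(1,2): flips 1 -> legal
(1,3): no bracket -> illegal
(2,0): no bracket -> illegal
(3,1): no bracket -> illegal
(3,5): no bracket -> illegal
(4,1): no bracket -> illegal
(5,1): flips 1 -> legal
(5,2): flips 2 -> legal
(5,3): flips 1 -> legal
(5,5): flips 1 -> legal
B mobility = 7
-- W to move --
(1,0): flips 2 -> legal
(1,2): flips 2 -> legal
(1,3): flips 2 -> legal
(1,4): flips 2 -> legal
(1,5): flips 2 -> legal
(2,0): flips 1 -> legal
(3,0): no bracket -> illegal
(3,1): flips 1 -> legal
(3,5): no bracket -> illegal
(4,1): no bracket -> illegal
(5,3): no bracket -> illegal
(5,5): no bracket -> illegal
W mobility = 7

Answer: B=7 W=7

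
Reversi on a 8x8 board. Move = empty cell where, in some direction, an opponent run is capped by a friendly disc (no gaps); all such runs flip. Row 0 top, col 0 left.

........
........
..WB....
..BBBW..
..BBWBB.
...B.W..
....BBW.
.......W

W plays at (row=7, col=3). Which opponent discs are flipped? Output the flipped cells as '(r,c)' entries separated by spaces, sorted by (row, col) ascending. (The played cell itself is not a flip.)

Answer: (6,4)

Derivation:
Dir NW: first cell '.' (not opp) -> no flip
Dir N: first cell '.' (not opp) -> no flip
Dir NE: opp run (6,4) capped by W -> flip
Dir W: first cell '.' (not opp) -> no flip
Dir E: first cell '.' (not opp) -> no flip
Dir SW: edge -> no flip
Dir S: edge -> no flip
Dir SE: edge -> no flip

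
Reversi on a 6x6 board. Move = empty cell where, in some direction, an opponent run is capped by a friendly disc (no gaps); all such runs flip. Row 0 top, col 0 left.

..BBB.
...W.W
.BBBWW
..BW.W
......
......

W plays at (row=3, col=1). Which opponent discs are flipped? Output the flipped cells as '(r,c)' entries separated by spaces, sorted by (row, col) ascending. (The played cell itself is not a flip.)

Answer: (2,2) (3,2)

Derivation:
Dir NW: first cell '.' (not opp) -> no flip
Dir N: opp run (2,1), next='.' -> no flip
Dir NE: opp run (2,2) capped by W -> flip
Dir W: first cell '.' (not opp) -> no flip
Dir E: opp run (3,2) capped by W -> flip
Dir SW: first cell '.' (not opp) -> no flip
Dir S: first cell '.' (not opp) -> no flip
Dir SE: first cell '.' (not opp) -> no flip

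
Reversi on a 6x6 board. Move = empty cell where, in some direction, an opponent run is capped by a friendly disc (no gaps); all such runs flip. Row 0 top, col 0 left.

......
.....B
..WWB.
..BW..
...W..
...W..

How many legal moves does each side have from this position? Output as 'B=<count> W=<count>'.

Answer: B=6 W=5

Derivation:
-- B to move --
(1,1): no bracket -> illegal
(1,2): flips 1 -> legal
(1,3): no bracket -> illegal
(1,4): flips 1 -> legal
(2,1): flips 2 -> legal
(3,1): no bracket -> illegal
(3,4): flips 1 -> legal
(4,2): flips 1 -> legal
(4,4): no bracket -> illegal
(5,2): no bracket -> illegal
(5,4): flips 1 -> legal
B mobility = 6
-- W to move --
(0,4): no bracket -> illegal
(0,5): no bracket -> illegal
(1,3): no bracket -> illegal
(1,4): no bracket -> illegal
(2,1): flips 1 -> legal
(2,5): flips 1 -> legal
(3,1): flips 1 -> legal
(3,4): no bracket -> illegal
(3,5): no bracket -> illegal
(4,1): flips 1 -> legal
(4,2): flips 1 -> legal
W mobility = 5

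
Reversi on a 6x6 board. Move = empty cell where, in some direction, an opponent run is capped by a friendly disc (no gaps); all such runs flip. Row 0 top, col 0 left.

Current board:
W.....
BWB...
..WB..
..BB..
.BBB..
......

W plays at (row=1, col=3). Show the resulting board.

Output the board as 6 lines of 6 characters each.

Place W at (1,3); scan 8 dirs for brackets.
Dir NW: first cell '.' (not opp) -> no flip
Dir N: first cell '.' (not opp) -> no flip
Dir NE: first cell '.' (not opp) -> no flip
Dir W: opp run (1,2) capped by W -> flip
Dir E: first cell '.' (not opp) -> no flip
Dir SW: first cell 'W' (not opp) -> no flip
Dir S: opp run (2,3) (3,3) (4,3), next='.' -> no flip
Dir SE: first cell '.' (not opp) -> no flip
All flips: (1,2)

Answer: W.....
BWWW..
..WB..
..BB..
.BBB..
......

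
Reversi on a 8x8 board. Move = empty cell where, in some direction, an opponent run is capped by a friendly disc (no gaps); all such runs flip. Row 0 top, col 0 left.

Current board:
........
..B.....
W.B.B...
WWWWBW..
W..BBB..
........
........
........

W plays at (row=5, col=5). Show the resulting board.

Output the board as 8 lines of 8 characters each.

Answer: ........
..B.....
W.B.B...
WWWWBW..
W..BWW..
.....W..
........
........

Derivation:
Place W at (5,5); scan 8 dirs for brackets.
Dir NW: opp run (4,4) capped by W -> flip
Dir N: opp run (4,5) capped by W -> flip
Dir NE: first cell '.' (not opp) -> no flip
Dir W: first cell '.' (not opp) -> no flip
Dir E: first cell '.' (not opp) -> no flip
Dir SW: first cell '.' (not opp) -> no flip
Dir S: first cell '.' (not opp) -> no flip
Dir SE: first cell '.' (not opp) -> no flip
All flips: (4,4) (4,5)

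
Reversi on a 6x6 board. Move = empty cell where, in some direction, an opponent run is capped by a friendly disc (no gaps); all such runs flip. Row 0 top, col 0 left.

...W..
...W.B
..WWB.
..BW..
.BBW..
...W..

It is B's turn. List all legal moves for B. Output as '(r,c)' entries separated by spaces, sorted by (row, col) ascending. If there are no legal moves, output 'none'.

(0,2): flips 1 -> legal
(0,4): no bracket -> illegal
(1,1): no bracket -> illegal
(1,2): flips 1 -> legal
(1,4): flips 1 -> legal
(2,1): flips 2 -> legal
(3,1): no bracket -> illegal
(3,4): flips 1 -> legal
(4,4): flips 1 -> legal
(5,2): no bracket -> illegal
(5,4): flips 1 -> legal

Answer: (0,2) (1,2) (1,4) (2,1) (3,4) (4,4) (5,4)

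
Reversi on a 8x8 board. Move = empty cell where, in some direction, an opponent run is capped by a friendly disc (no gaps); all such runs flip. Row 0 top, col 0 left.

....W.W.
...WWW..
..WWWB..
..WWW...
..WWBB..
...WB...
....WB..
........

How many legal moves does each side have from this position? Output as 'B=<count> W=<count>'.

Answer: B=10 W=9

Derivation:
-- B to move --
(0,2): no bracket -> illegal
(0,3): flips 1 -> legal
(0,5): flips 1 -> legal
(0,7): no bracket -> illegal
(1,1): flips 2 -> legal
(1,2): flips 2 -> legal
(1,6): no bracket -> illegal
(1,7): no bracket -> illegal
(2,1): flips 5 -> legal
(2,6): no bracket -> illegal
(3,1): no bracket -> illegal
(3,5): no bracket -> illegal
(4,1): flips 2 -> legal
(5,1): no bracket -> illegal
(5,2): flips 3 -> legal
(5,5): no bracket -> illegal
(6,2): flips 1 -> legal
(6,3): flips 1 -> legal
(7,3): no bracket -> illegal
(7,4): flips 1 -> legal
(7,5): no bracket -> illegal
B mobility = 10
-- W to move --
(1,6): flips 1 -> legal
(2,6): flips 1 -> legal
(3,5): flips 2 -> legal
(3,6): flips 1 -> legal
(4,6): flips 2 -> legal
(5,5): flips 2 -> legal
(5,6): flips 1 -> legal
(6,3): no bracket -> illegal
(6,6): flips 1 -> legal
(7,4): no bracket -> illegal
(7,5): no bracket -> illegal
(7,6): flips 2 -> legal
W mobility = 9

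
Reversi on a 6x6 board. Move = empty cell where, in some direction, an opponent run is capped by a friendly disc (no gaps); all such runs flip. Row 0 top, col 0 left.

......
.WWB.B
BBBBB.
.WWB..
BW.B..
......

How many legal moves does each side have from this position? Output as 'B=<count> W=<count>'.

-- B to move --
(0,0): flips 1 -> legal
(0,1): flips 2 -> legal
(0,2): flips 2 -> legal
(0,3): flips 1 -> legal
(1,0): flips 2 -> legal
(3,0): flips 2 -> legal
(4,2): flips 3 -> legal
(5,0): flips 2 -> legal
(5,1): flips 2 -> legal
(5,2): no bracket -> illegal
B mobility = 9
-- W to move --
(0,2): no bracket -> illegal
(0,3): no bracket -> illegal
(0,4): flips 2 -> legal
(0,5): no bracket -> illegal
(1,0): flips 1 -> legal
(1,4): flips 2 -> legal
(2,5): no bracket -> illegal
(3,0): flips 1 -> legal
(3,4): flips 2 -> legal
(3,5): no bracket -> illegal
(4,2): no bracket -> illegal
(4,4): flips 2 -> legal
(5,0): no bracket -> illegal
(5,1): no bracket -> illegal
(5,2): no bracket -> illegal
(5,3): no bracket -> illegal
(5,4): flips 1 -> legal
W mobility = 7

Answer: B=9 W=7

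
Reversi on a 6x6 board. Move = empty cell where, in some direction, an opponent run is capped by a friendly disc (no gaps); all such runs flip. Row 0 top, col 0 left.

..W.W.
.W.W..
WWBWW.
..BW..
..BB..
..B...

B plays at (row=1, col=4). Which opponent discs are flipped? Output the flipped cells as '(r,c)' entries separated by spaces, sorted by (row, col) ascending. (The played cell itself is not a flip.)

Dir NW: first cell '.' (not opp) -> no flip
Dir N: opp run (0,4), next=edge -> no flip
Dir NE: first cell '.' (not opp) -> no flip
Dir W: opp run (1,3), next='.' -> no flip
Dir E: first cell '.' (not opp) -> no flip
Dir SW: opp run (2,3) capped by B -> flip
Dir S: opp run (2,4), next='.' -> no flip
Dir SE: first cell '.' (not opp) -> no flip

Answer: (2,3)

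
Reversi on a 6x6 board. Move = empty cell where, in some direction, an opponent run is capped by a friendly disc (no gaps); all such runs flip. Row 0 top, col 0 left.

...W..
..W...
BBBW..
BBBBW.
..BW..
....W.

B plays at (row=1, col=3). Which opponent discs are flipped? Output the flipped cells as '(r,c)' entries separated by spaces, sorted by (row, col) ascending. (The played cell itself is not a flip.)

Dir NW: first cell '.' (not opp) -> no flip
Dir N: opp run (0,3), next=edge -> no flip
Dir NE: first cell '.' (not opp) -> no flip
Dir W: opp run (1,2), next='.' -> no flip
Dir E: first cell '.' (not opp) -> no flip
Dir SW: first cell 'B' (not opp) -> no flip
Dir S: opp run (2,3) capped by B -> flip
Dir SE: first cell '.' (not opp) -> no flip

Answer: (2,3)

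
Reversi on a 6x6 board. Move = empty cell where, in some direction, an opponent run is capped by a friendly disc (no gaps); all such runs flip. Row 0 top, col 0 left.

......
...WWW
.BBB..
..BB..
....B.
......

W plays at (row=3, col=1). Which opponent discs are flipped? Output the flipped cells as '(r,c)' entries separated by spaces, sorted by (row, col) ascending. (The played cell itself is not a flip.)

Answer: (2,2)

Derivation:
Dir NW: first cell '.' (not opp) -> no flip
Dir N: opp run (2,1), next='.' -> no flip
Dir NE: opp run (2,2) capped by W -> flip
Dir W: first cell '.' (not opp) -> no flip
Dir E: opp run (3,2) (3,3), next='.' -> no flip
Dir SW: first cell '.' (not opp) -> no flip
Dir S: first cell '.' (not opp) -> no flip
Dir SE: first cell '.' (not opp) -> no flip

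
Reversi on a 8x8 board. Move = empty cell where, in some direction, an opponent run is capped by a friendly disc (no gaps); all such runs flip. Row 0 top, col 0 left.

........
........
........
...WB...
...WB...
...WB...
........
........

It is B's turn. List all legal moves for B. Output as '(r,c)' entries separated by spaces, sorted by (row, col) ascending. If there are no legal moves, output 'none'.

Answer: (2,2) (3,2) (4,2) (5,2) (6,2)

Derivation:
(2,2): flips 1 -> legal
(2,3): no bracket -> illegal
(2,4): no bracket -> illegal
(3,2): flips 2 -> legal
(4,2): flips 1 -> legal
(5,2): flips 2 -> legal
(6,2): flips 1 -> legal
(6,3): no bracket -> illegal
(6,4): no bracket -> illegal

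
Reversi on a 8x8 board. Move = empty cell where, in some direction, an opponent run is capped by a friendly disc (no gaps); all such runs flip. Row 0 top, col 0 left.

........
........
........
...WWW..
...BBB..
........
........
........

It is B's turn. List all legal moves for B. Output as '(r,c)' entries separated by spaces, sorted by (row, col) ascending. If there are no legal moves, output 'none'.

Answer: (2,2) (2,3) (2,4) (2,5) (2,6)

Derivation:
(2,2): flips 1 -> legal
(2,3): flips 2 -> legal
(2,4): flips 1 -> legal
(2,5): flips 2 -> legal
(2,6): flips 1 -> legal
(3,2): no bracket -> illegal
(3,6): no bracket -> illegal
(4,2): no bracket -> illegal
(4,6): no bracket -> illegal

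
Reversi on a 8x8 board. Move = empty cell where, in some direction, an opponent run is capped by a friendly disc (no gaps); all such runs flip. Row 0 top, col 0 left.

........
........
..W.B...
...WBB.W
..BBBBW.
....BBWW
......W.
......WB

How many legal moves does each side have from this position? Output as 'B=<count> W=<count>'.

-- B to move --
(1,1): flips 2 -> legal
(1,2): no bracket -> illegal
(1,3): no bracket -> illegal
(2,1): no bracket -> illegal
(2,3): flips 1 -> legal
(2,6): no bracket -> illegal
(2,7): no bracket -> illegal
(3,1): no bracket -> illegal
(3,2): flips 1 -> legal
(3,6): no bracket -> illegal
(4,7): flips 1 -> legal
(6,5): no bracket -> illegal
(6,7): flips 1 -> legal
(7,5): flips 1 -> legal
B mobility = 6
-- W to move --
(1,3): flips 2 -> legal
(1,4): no bracket -> illegal
(1,5): flips 1 -> legal
(2,3): flips 2 -> legal
(2,5): no bracket -> illegal
(2,6): no bracket -> illegal
(3,1): no bracket -> illegal
(3,2): no bracket -> illegal
(3,6): flips 2 -> legal
(4,1): flips 4 -> legal
(5,1): flips 1 -> legal
(5,2): no bracket -> illegal
(5,3): flips 3 -> legal
(6,3): no bracket -> illegal
(6,4): flips 1 -> legal
(6,5): no bracket -> illegal
(6,7): no bracket -> illegal
W mobility = 8

Answer: B=6 W=8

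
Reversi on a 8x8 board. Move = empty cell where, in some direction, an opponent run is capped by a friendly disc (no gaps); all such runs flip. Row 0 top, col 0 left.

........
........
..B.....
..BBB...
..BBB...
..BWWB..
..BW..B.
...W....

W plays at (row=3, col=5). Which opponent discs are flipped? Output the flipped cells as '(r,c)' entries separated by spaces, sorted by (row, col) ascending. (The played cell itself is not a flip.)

Dir NW: first cell '.' (not opp) -> no flip
Dir N: first cell '.' (not opp) -> no flip
Dir NE: first cell '.' (not opp) -> no flip
Dir W: opp run (3,4) (3,3) (3,2), next='.' -> no flip
Dir E: first cell '.' (not opp) -> no flip
Dir SW: opp run (4,4) capped by W -> flip
Dir S: first cell '.' (not opp) -> no flip
Dir SE: first cell '.' (not opp) -> no flip

Answer: (4,4)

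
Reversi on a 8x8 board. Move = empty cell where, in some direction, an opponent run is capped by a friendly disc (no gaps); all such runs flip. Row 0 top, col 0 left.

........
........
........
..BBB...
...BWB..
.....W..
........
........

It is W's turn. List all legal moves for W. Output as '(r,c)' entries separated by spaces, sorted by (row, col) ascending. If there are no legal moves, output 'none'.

Answer: (2,2) (2,4) (3,5) (4,2) (4,6)

Derivation:
(2,1): no bracket -> illegal
(2,2): flips 1 -> legal
(2,3): no bracket -> illegal
(2,4): flips 1 -> legal
(2,5): no bracket -> illegal
(3,1): no bracket -> illegal
(3,5): flips 1 -> legal
(3,6): no bracket -> illegal
(4,1): no bracket -> illegal
(4,2): flips 1 -> legal
(4,6): flips 1 -> legal
(5,2): no bracket -> illegal
(5,3): no bracket -> illegal
(5,4): no bracket -> illegal
(5,6): no bracket -> illegal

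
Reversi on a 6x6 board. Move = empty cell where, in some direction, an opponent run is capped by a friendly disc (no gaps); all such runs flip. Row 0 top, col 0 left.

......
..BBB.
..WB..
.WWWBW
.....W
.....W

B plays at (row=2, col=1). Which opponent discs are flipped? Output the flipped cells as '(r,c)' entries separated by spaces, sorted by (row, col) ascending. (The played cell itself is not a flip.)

Dir NW: first cell '.' (not opp) -> no flip
Dir N: first cell '.' (not opp) -> no flip
Dir NE: first cell 'B' (not opp) -> no flip
Dir W: first cell '.' (not opp) -> no flip
Dir E: opp run (2,2) capped by B -> flip
Dir SW: first cell '.' (not opp) -> no flip
Dir S: opp run (3,1), next='.' -> no flip
Dir SE: opp run (3,2), next='.' -> no flip

Answer: (2,2)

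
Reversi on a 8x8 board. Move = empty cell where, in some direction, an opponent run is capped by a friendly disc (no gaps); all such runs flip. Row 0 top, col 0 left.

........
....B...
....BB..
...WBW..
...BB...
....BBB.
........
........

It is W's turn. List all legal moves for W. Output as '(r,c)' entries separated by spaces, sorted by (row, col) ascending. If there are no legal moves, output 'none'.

(0,3): no bracket -> illegal
(0,4): no bracket -> illegal
(0,5): no bracket -> illegal
(1,3): flips 1 -> legal
(1,5): flips 2 -> legal
(1,6): no bracket -> illegal
(2,3): no bracket -> illegal
(2,6): no bracket -> illegal
(3,2): no bracket -> illegal
(3,6): no bracket -> illegal
(4,2): no bracket -> illegal
(4,5): no bracket -> illegal
(4,6): no bracket -> illegal
(4,7): no bracket -> illegal
(5,2): no bracket -> illegal
(5,3): flips 2 -> legal
(5,7): no bracket -> illegal
(6,3): no bracket -> illegal
(6,4): no bracket -> illegal
(6,5): no bracket -> illegal
(6,6): flips 2 -> legal
(6,7): no bracket -> illegal

Answer: (1,3) (1,5) (5,3) (6,6)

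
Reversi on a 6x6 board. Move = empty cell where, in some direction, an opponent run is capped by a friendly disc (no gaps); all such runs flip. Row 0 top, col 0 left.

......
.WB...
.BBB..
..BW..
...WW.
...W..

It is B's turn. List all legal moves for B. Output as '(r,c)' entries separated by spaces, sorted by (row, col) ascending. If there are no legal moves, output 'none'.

Answer: (0,0) (0,1) (1,0) (3,4) (5,4) (5,5)

Derivation:
(0,0): flips 1 -> legal
(0,1): flips 1 -> legal
(0,2): no bracket -> illegal
(1,0): flips 1 -> legal
(2,0): no bracket -> illegal
(2,4): no bracket -> illegal
(3,4): flips 1 -> legal
(3,5): no bracket -> illegal
(4,2): no bracket -> illegal
(4,5): no bracket -> illegal
(5,2): no bracket -> illegal
(5,4): flips 1 -> legal
(5,5): flips 2 -> legal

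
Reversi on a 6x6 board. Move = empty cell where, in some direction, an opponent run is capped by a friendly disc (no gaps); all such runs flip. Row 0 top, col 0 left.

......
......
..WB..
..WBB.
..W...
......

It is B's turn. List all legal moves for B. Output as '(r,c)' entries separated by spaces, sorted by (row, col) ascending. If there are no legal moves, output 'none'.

Answer: (1,1) (2,1) (3,1) (4,1) (5,1)

Derivation:
(1,1): flips 1 -> legal
(1,2): no bracket -> illegal
(1,3): no bracket -> illegal
(2,1): flips 1 -> legal
(3,1): flips 1 -> legal
(4,1): flips 1 -> legal
(4,3): no bracket -> illegal
(5,1): flips 1 -> legal
(5,2): no bracket -> illegal
(5,3): no bracket -> illegal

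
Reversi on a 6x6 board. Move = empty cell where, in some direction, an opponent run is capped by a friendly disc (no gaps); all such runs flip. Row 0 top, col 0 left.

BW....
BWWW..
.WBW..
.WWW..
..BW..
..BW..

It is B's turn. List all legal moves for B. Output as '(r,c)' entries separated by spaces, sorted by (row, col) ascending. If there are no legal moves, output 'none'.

(0,2): flips 2 -> legal
(0,3): no bracket -> illegal
(0,4): flips 1 -> legal
(1,4): flips 3 -> legal
(2,0): flips 2 -> legal
(2,4): flips 2 -> legal
(3,0): no bracket -> illegal
(3,4): flips 1 -> legal
(4,0): flips 1 -> legal
(4,1): no bracket -> illegal
(4,4): flips 2 -> legal
(5,4): flips 4 -> legal

Answer: (0,2) (0,4) (1,4) (2,0) (2,4) (3,4) (4,0) (4,4) (5,4)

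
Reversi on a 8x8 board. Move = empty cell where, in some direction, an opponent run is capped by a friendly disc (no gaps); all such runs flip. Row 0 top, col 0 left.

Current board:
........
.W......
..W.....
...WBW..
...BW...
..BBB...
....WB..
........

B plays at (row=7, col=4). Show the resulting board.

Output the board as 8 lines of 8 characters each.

Place B at (7,4); scan 8 dirs for brackets.
Dir NW: first cell '.' (not opp) -> no flip
Dir N: opp run (6,4) capped by B -> flip
Dir NE: first cell 'B' (not opp) -> no flip
Dir W: first cell '.' (not opp) -> no flip
Dir E: first cell '.' (not opp) -> no flip
Dir SW: edge -> no flip
Dir S: edge -> no flip
Dir SE: edge -> no flip
All flips: (6,4)

Answer: ........
.W......
..W.....
...WBW..
...BW...
..BBB...
....BB..
....B...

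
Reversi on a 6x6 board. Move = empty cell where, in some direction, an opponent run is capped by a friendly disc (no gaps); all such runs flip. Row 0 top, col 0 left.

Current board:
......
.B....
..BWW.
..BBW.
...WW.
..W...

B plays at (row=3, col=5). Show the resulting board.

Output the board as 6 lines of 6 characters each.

Answer: ......
.B....
..BWW.
..BBBB
...WW.
..W...

Derivation:
Place B at (3,5); scan 8 dirs for brackets.
Dir NW: opp run (2,4), next='.' -> no flip
Dir N: first cell '.' (not opp) -> no flip
Dir NE: edge -> no flip
Dir W: opp run (3,4) capped by B -> flip
Dir E: edge -> no flip
Dir SW: opp run (4,4), next='.' -> no flip
Dir S: first cell '.' (not opp) -> no flip
Dir SE: edge -> no flip
All flips: (3,4)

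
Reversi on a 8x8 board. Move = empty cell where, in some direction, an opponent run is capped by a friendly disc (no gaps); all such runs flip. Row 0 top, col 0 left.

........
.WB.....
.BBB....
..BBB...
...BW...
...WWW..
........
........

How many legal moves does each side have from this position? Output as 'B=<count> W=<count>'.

-- B to move --
(0,0): flips 1 -> legal
(0,1): flips 1 -> legal
(0,2): no bracket -> illegal
(1,0): flips 1 -> legal
(2,0): no bracket -> illegal
(3,5): no bracket -> illegal
(4,2): no bracket -> illegal
(4,5): flips 1 -> legal
(4,6): no bracket -> illegal
(5,2): no bracket -> illegal
(5,6): no bracket -> illegal
(6,2): no bracket -> illegal
(6,3): flips 1 -> legal
(6,4): flips 2 -> legal
(6,5): flips 1 -> legal
(6,6): flips 2 -> legal
B mobility = 8
-- W to move --
(0,1): no bracket -> illegal
(0,2): no bracket -> illegal
(0,3): no bracket -> illegal
(1,0): flips 3 -> legal
(1,3): flips 4 -> legal
(1,4): no bracket -> illegal
(2,0): no bracket -> illegal
(2,4): flips 1 -> legal
(2,5): no bracket -> illegal
(3,0): no bracket -> illegal
(3,1): flips 1 -> legal
(3,5): no bracket -> illegal
(4,1): no bracket -> illegal
(4,2): flips 1 -> legal
(4,5): no bracket -> illegal
(5,2): no bracket -> illegal
W mobility = 5

Answer: B=8 W=5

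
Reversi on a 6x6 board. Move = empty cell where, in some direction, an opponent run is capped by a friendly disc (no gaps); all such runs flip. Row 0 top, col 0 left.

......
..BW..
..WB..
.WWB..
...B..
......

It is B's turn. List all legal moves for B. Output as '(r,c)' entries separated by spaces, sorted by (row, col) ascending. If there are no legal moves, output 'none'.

(0,2): no bracket -> illegal
(0,3): flips 1 -> legal
(0,4): no bracket -> illegal
(1,1): flips 1 -> legal
(1,4): flips 1 -> legal
(2,0): no bracket -> illegal
(2,1): flips 2 -> legal
(2,4): no bracket -> illegal
(3,0): flips 2 -> legal
(4,0): no bracket -> illegal
(4,1): flips 1 -> legal
(4,2): flips 2 -> legal

Answer: (0,3) (1,1) (1,4) (2,1) (3,0) (4,1) (4,2)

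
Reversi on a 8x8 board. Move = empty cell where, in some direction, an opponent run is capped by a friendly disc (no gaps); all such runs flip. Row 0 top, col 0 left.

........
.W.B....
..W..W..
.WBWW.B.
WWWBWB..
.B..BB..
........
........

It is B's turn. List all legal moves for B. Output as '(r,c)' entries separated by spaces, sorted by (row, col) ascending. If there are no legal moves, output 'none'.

(0,0): flips 4 -> legal
(0,1): no bracket -> illegal
(0,2): no bracket -> illegal
(1,0): no bracket -> illegal
(1,2): flips 1 -> legal
(1,4): flips 1 -> legal
(1,5): no bracket -> illegal
(1,6): flips 2 -> legal
(2,0): no bracket -> illegal
(2,1): flips 2 -> legal
(2,3): flips 2 -> legal
(2,4): flips 4 -> legal
(2,6): no bracket -> illegal
(3,0): flips 1 -> legal
(3,5): flips 2 -> legal
(5,0): flips 1 -> legal
(5,2): flips 1 -> legal
(5,3): no bracket -> illegal

Answer: (0,0) (1,2) (1,4) (1,6) (2,1) (2,3) (2,4) (3,0) (3,5) (5,0) (5,2)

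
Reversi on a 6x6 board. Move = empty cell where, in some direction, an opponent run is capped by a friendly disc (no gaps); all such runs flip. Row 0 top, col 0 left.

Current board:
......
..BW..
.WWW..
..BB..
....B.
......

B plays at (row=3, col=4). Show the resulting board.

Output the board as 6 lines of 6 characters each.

Answer: ......
..BW..
.WWB..
..BBB.
....B.
......

Derivation:
Place B at (3,4); scan 8 dirs for brackets.
Dir NW: opp run (2,3) capped by B -> flip
Dir N: first cell '.' (not opp) -> no flip
Dir NE: first cell '.' (not opp) -> no flip
Dir W: first cell 'B' (not opp) -> no flip
Dir E: first cell '.' (not opp) -> no flip
Dir SW: first cell '.' (not opp) -> no flip
Dir S: first cell 'B' (not opp) -> no flip
Dir SE: first cell '.' (not opp) -> no flip
All flips: (2,3)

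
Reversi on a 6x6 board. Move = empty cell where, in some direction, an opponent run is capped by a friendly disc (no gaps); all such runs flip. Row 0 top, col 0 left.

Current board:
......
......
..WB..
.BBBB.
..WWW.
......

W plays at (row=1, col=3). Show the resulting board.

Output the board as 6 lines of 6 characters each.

Place W at (1,3); scan 8 dirs for brackets.
Dir NW: first cell '.' (not opp) -> no flip
Dir N: first cell '.' (not opp) -> no flip
Dir NE: first cell '.' (not opp) -> no flip
Dir W: first cell '.' (not opp) -> no flip
Dir E: first cell '.' (not opp) -> no flip
Dir SW: first cell 'W' (not opp) -> no flip
Dir S: opp run (2,3) (3,3) capped by W -> flip
Dir SE: first cell '.' (not opp) -> no flip
All flips: (2,3) (3,3)

Answer: ......
...W..
..WW..
.BBWB.
..WWW.
......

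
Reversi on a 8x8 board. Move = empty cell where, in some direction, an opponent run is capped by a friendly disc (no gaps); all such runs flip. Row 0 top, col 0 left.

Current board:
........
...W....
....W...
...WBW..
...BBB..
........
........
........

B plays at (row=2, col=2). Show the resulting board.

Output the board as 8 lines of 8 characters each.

Answer: ........
...W....
..B.W...
...BBW..
...BBB..
........
........
........

Derivation:
Place B at (2,2); scan 8 dirs for brackets.
Dir NW: first cell '.' (not opp) -> no flip
Dir N: first cell '.' (not opp) -> no flip
Dir NE: opp run (1,3), next='.' -> no flip
Dir W: first cell '.' (not opp) -> no flip
Dir E: first cell '.' (not opp) -> no flip
Dir SW: first cell '.' (not opp) -> no flip
Dir S: first cell '.' (not opp) -> no flip
Dir SE: opp run (3,3) capped by B -> flip
All flips: (3,3)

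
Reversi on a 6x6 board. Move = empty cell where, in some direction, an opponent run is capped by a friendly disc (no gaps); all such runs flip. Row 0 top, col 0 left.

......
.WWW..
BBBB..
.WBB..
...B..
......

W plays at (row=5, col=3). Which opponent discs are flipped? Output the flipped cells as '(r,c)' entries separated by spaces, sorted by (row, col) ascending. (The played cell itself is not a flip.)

Dir NW: first cell '.' (not opp) -> no flip
Dir N: opp run (4,3) (3,3) (2,3) capped by W -> flip
Dir NE: first cell '.' (not opp) -> no flip
Dir W: first cell '.' (not opp) -> no flip
Dir E: first cell '.' (not opp) -> no flip
Dir SW: edge -> no flip
Dir S: edge -> no flip
Dir SE: edge -> no flip

Answer: (2,3) (3,3) (4,3)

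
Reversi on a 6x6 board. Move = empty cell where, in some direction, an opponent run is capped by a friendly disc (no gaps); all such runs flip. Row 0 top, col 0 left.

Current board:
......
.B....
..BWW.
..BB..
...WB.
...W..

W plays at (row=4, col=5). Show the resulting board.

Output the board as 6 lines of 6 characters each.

Place W at (4,5); scan 8 dirs for brackets.
Dir NW: first cell '.' (not opp) -> no flip
Dir N: first cell '.' (not opp) -> no flip
Dir NE: edge -> no flip
Dir W: opp run (4,4) capped by W -> flip
Dir E: edge -> no flip
Dir SW: first cell '.' (not opp) -> no flip
Dir S: first cell '.' (not opp) -> no flip
Dir SE: edge -> no flip
All flips: (4,4)

Answer: ......
.B....
..BWW.
..BB..
...WWW
...W..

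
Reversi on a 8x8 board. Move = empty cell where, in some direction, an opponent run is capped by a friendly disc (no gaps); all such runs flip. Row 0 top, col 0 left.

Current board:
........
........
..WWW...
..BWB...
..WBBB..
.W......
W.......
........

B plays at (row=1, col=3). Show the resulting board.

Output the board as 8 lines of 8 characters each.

Place B at (1,3); scan 8 dirs for brackets.
Dir NW: first cell '.' (not opp) -> no flip
Dir N: first cell '.' (not opp) -> no flip
Dir NE: first cell '.' (not opp) -> no flip
Dir W: first cell '.' (not opp) -> no flip
Dir E: first cell '.' (not opp) -> no flip
Dir SW: opp run (2,2), next='.' -> no flip
Dir S: opp run (2,3) (3,3) capped by B -> flip
Dir SE: opp run (2,4), next='.' -> no flip
All flips: (2,3) (3,3)

Answer: ........
...B....
..WBW...
..BBB...
..WBBB..
.W......
W.......
........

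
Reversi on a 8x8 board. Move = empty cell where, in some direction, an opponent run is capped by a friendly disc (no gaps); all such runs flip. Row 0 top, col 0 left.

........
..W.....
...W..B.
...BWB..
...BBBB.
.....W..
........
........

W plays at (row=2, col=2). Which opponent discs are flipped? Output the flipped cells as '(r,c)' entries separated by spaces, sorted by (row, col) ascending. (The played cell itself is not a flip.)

Dir NW: first cell '.' (not opp) -> no flip
Dir N: first cell 'W' (not opp) -> no flip
Dir NE: first cell '.' (not opp) -> no flip
Dir W: first cell '.' (not opp) -> no flip
Dir E: first cell 'W' (not opp) -> no flip
Dir SW: first cell '.' (not opp) -> no flip
Dir S: first cell '.' (not opp) -> no flip
Dir SE: opp run (3,3) (4,4) capped by W -> flip

Answer: (3,3) (4,4)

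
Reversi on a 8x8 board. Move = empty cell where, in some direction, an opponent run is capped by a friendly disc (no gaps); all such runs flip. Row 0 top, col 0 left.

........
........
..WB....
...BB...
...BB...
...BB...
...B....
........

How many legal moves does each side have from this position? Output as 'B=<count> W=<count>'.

Answer: B=2 W=2

Derivation:
-- B to move --
(1,1): flips 1 -> legal
(1,2): no bracket -> illegal
(1,3): no bracket -> illegal
(2,1): flips 1 -> legal
(3,1): no bracket -> illegal
(3,2): no bracket -> illegal
B mobility = 2
-- W to move --
(1,2): no bracket -> illegal
(1,3): no bracket -> illegal
(1,4): no bracket -> illegal
(2,4): flips 1 -> legal
(2,5): no bracket -> illegal
(3,2): no bracket -> illegal
(3,5): no bracket -> illegal
(4,2): no bracket -> illegal
(4,5): no bracket -> illegal
(5,2): no bracket -> illegal
(5,5): flips 2 -> legal
(6,2): no bracket -> illegal
(6,4): no bracket -> illegal
(6,5): no bracket -> illegal
(7,2): no bracket -> illegal
(7,3): no bracket -> illegal
(7,4): no bracket -> illegal
W mobility = 2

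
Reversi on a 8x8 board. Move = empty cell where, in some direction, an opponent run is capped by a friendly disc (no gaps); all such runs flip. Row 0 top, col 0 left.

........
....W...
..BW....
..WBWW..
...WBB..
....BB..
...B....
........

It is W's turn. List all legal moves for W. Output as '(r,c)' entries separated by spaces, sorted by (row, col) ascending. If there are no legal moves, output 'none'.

(1,1): no bracket -> illegal
(1,2): flips 1 -> legal
(1,3): no bracket -> illegal
(2,1): flips 1 -> legal
(2,4): no bracket -> illegal
(3,1): no bracket -> illegal
(3,6): no bracket -> illegal
(4,2): no bracket -> illegal
(4,6): flips 2 -> legal
(5,2): no bracket -> illegal
(5,3): flips 1 -> legal
(5,6): flips 1 -> legal
(6,2): no bracket -> illegal
(6,4): flips 2 -> legal
(6,5): flips 3 -> legal
(6,6): no bracket -> illegal
(7,2): no bracket -> illegal
(7,3): no bracket -> illegal
(7,4): no bracket -> illegal

Answer: (1,2) (2,1) (4,6) (5,3) (5,6) (6,4) (6,5)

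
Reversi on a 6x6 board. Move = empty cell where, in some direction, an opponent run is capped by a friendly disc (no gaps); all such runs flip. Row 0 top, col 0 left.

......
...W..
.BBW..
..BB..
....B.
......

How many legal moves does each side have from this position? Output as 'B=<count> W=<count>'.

-- B to move --
(0,2): no bracket -> illegal
(0,3): flips 2 -> legal
(0,4): flips 1 -> legal
(1,2): no bracket -> illegal
(1,4): flips 1 -> legal
(2,4): flips 1 -> legal
(3,4): no bracket -> illegal
B mobility = 4
-- W to move --
(1,0): no bracket -> illegal
(1,1): no bracket -> illegal
(1,2): no bracket -> illegal
(2,0): flips 2 -> legal
(2,4): no bracket -> illegal
(3,0): no bracket -> illegal
(3,1): flips 1 -> legal
(3,4): no bracket -> illegal
(3,5): no bracket -> illegal
(4,1): flips 1 -> legal
(4,2): no bracket -> illegal
(4,3): flips 1 -> legal
(4,5): no bracket -> illegal
(5,3): no bracket -> illegal
(5,4): no bracket -> illegal
(5,5): no bracket -> illegal
W mobility = 4

Answer: B=4 W=4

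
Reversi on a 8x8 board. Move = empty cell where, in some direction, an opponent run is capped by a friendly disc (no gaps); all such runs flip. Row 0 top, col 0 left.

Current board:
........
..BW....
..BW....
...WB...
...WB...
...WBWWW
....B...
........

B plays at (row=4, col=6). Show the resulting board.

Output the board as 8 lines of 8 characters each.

Answer: ........
..BW....
..BW....
...WB...
...WB.B.
...WBBWW
....B...
........

Derivation:
Place B at (4,6); scan 8 dirs for brackets.
Dir NW: first cell '.' (not opp) -> no flip
Dir N: first cell '.' (not opp) -> no flip
Dir NE: first cell '.' (not opp) -> no flip
Dir W: first cell '.' (not opp) -> no flip
Dir E: first cell '.' (not opp) -> no flip
Dir SW: opp run (5,5) capped by B -> flip
Dir S: opp run (5,6), next='.' -> no flip
Dir SE: opp run (5,7), next=edge -> no flip
All flips: (5,5)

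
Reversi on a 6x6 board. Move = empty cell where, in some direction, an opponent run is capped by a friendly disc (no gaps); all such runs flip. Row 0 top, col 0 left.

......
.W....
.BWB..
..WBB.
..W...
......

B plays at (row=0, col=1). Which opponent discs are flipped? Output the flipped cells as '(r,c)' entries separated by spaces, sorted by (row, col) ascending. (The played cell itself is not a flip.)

Dir NW: edge -> no flip
Dir N: edge -> no flip
Dir NE: edge -> no flip
Dir W: first cell '.' (not opp) -> no flip
Dir E: first cell '.' (not opp) -> no flip
Dir SW: first cell '.' (not opp) -> no flip
Dir S: opp run (1,1) capped by B -> flip
Dir SE: first cell '.' (not opp) -> no flip

Answer: (1,1)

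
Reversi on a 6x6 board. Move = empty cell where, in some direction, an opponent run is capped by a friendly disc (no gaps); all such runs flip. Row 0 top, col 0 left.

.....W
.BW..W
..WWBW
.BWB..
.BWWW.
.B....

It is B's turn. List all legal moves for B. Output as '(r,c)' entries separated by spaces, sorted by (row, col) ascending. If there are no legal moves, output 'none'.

(0,1): no bracket -> illegal
(0,2): no bracket -> illegal
(0,3): no bracket -> illegal
(0,4): no bracket -> illegal
(1,3): flips 3 -> legal
(1,4): flips 2 -> legal
(2,1): flips 2 -> legal
(3,4): no bracket -> illegal
(3,5): no bracket -> illegal
(4,5): flips 3 -> legal
(5,2): no bracket -> illegal
(5,3): flips 2 -> legal
(5,4): no bracket -> illegal
(5,5): flips 1 -> legal

Answer: (1,3) (1,4) (2,1) (4,5) (5,3) (5,5)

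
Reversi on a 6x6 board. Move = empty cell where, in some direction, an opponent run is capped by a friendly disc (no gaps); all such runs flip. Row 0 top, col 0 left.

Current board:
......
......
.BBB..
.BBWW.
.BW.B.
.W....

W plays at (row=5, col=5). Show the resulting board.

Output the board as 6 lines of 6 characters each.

Place W at (5,5); scan 8 dirs for brackets.
Dir NW: opp run (4,4) capped by W -> flip
Dir N: first cell '.' (not opp) -> no flip
Dir NE: edge -> no flip
Dir W: first cell '.' (not opp) -> no flip
Dir E: edge -> no flip
Dir SW: edge -> no flip
Dir S: edge -> no flip
Dir SE: edge -> no flip
All flips: (4,4)

Answer: ......
......
.BBB..
.BBWW.
.BW.W.
.W...W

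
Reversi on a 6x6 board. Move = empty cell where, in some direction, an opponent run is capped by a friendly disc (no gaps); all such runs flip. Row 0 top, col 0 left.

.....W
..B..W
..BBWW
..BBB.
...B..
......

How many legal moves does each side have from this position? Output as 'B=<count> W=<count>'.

-- B to move --
(0,4): no bracket -> illegal
(1,3): no bracket -> illegal
(1,4): flips 1 -> legal
(3,5): no bracket -> illegal
B mobility = 1
-- W to move --
(0,1): no bracket -> illegal
(0,2): no bracket -> illegal
(0,3): no bracket -> illegal
(1,1): no bracket -> illegal
(1,3): no bracket -> illegal
(1,4): no bracket -> illegal
(2,1): flips 2 -> legal
(3,1): no bracket -> illegal
(3,5): no bracket -> illegal
(4,1): no bracket -> illegal
(4,2): flips 1 -> legal
(4,4): flips 1 -> legal
(4,5): no bracket -> illegal
(5,2): flips 2 -> legal
(5,3): no bracket -> illegal
(5,4): no bracket -> illegal
W mobility = 4

Answer: B=1 W=4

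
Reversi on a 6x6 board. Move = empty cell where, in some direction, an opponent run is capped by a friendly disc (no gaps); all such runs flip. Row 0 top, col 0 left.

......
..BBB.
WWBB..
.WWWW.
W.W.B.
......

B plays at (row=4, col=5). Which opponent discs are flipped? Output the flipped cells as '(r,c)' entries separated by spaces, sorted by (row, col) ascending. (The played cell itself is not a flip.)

Dir NW: opp run (3,4) capped by B -> flip
Dir N: first cell '.' (not opp) -> no flip
Dir NE: edge -> no flip
Dir W: first cell 'B' (not opp) -> no flip
Dir E: edge -> no flip
Dir SW: first cell '.' (not opp) -> no flip
Dir S: first cell '.' (not opp) -> no flip
Dir SE: edge -> no flip

Answer: (3,4)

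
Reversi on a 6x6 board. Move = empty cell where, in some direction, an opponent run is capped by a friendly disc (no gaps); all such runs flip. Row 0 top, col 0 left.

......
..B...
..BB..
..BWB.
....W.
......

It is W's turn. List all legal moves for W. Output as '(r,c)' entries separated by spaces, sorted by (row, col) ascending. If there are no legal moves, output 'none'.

Answer: (1,1) (1,3) (2,4) (3,1) (3,5)

Derivation:
(0,1): no bracket -> illegal
(0,2): no bracket -> illegal
(0,3): no bracket -> illegal
(1,1): flips 1 -> legal
(1,3): flips 1 -> legal
(1,4): no bracket -> illegal
(2,1): no bracket -> illegal
(2,4): flips 1 -> legal
(2,5): no bracket -> illegal
(3,1): flips 1 -> legal
(3,5): flips 1 -> legal
(4,1): no bracket -> illegal
(4,2): no bracket -> illegal
(4,3): no bracket -> illegal
(4,5): no bracket -> illegal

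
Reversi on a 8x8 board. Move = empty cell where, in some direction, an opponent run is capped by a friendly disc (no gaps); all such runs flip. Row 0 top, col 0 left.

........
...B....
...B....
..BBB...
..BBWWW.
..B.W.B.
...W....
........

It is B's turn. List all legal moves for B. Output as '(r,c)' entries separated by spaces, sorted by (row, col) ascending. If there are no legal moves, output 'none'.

Answer: (3,6) (4,7) (5,5) (6,4) (6,5) (7,4)

Derivation:
(3,5): no bracket -> illegal
(3,6): flips 1 -> legal
(3,7): no bracket -> illegal
(4,7): flips 3 -> legal
(5,3): no bracket -> illegal
(5,5): flips 1 -> legal
(5,7): no bracket -> illegal
(6,2): no bracket -> illegal
(6,4): flips 2 -> legal
(6,5): flips 1 -> legal
(7,2): no bracket -> illegal
(7,3): no bracket -> illegal
(7,4): flips 1 -> legal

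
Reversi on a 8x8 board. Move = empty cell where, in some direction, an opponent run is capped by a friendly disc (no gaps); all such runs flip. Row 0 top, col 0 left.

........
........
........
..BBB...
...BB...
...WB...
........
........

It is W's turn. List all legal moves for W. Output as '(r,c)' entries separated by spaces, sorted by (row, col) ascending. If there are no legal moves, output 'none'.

(2,1): no bracket -> illegal
(2,2): no bracket -> illegal
(2,3): flips 2 -> legal
(2,4): no bracket -> illegal
(2,5): no bracket -> illegal
(3,1): no bracket -> illegal
(3,5): flips 1 -> legal
(4,1): no bracket -> illegal
(4,2): no bracket -> illegal
(4,5): no bracket -> illegal
(5,2): no bracket -> illegal
(5,5): flips 1 -> legal
(6,3): no bracket -> illegal
(6,4): no bracket -> illegal
(6,5): no bracket -> illegal

Answer: (2,3) (3,5) (5,5)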